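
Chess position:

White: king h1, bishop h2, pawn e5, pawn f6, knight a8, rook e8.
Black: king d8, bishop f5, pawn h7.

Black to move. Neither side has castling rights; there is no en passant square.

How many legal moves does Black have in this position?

Black to move; king on d8.
In check: yes, from the white rook on e8.
Legal moves: Kxe8, Kd7.
Count: 2.

2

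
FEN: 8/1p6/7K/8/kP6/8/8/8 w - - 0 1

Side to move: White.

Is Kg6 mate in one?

no

After Kg6: black king on a4; in check: no.
Black is not in check, so this cannot be checkmate.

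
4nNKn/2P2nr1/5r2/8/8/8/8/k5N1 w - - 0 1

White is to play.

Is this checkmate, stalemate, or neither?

White to move; white king on g8.
In check: yes, from the black rook on g7.
King squares — f7: attacked by Rf6; g7: attacked by Ne8; h7: attacked by Rg7; f8: own knight; h8: attacked by Nf7.
Legal moves for White: none.
In check with no legal moves → checkmate.

checkmate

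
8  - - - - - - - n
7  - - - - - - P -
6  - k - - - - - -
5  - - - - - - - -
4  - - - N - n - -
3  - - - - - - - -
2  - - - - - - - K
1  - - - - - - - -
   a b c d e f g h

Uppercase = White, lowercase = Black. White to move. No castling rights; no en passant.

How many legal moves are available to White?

White to move; king on h2.
In check: no.
Legal moves: Ne6, Nc6, Nf5, Nb5, Nf3, Nb3, Ne2, Nc2, Kg3, Kh1, Kg1, gxh8=Q, gxh8=R, gxh8=B, gxh8=N, g8=Q, g8=R, g8=B, g8=N.
Count: 19.

19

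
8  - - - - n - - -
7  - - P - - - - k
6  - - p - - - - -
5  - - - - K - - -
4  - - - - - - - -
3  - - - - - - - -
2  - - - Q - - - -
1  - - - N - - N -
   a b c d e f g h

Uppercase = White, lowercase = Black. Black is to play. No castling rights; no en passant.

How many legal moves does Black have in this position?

Black to move; king on h7.
In check: no.
Legal moves: Ng7, Nxc7, Nf6, Nd6, Kh8, Kg8, Kg7, Kg6, c5.
Count: 9.

9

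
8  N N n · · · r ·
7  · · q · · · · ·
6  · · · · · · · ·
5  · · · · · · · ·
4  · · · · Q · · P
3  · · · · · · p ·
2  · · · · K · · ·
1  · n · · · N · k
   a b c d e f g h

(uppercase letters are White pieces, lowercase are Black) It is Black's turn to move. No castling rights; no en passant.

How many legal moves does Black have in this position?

Black to move; king on h1.
In check: yes, from the white queen on e4.
Legal moves: Kg1, g2.
Count: 2.

2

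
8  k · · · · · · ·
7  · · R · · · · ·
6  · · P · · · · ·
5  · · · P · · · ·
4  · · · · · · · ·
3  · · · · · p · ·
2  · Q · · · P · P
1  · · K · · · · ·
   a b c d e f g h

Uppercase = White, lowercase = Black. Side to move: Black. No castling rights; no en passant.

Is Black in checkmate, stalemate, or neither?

stalemate

Black to move; black king on a8.
In check: no.
King squares — a7: attacked by Rc7; b7: attacked by Qb2; b8: attacked by Qb2.
Legal moves for Black: none.
Not in check and no legal moves → stalemate.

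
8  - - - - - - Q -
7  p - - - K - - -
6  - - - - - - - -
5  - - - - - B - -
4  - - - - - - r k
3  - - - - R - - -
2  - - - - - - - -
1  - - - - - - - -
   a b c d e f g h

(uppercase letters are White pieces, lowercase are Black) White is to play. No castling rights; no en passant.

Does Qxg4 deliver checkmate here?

After Qxg4: black king on h4; in check: yes, from the white queen on g4.
King squares — g3: attacked by Re3; h3: attacked by Re3; g4: attacked by Bf5; g5: attacked by Qg4; h5: attacked by Qg4.
Black has no legal moves → checkmate.

yes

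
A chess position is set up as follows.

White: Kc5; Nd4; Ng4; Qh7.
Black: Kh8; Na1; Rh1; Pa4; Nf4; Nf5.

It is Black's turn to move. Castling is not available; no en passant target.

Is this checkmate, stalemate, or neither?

neither

Black to move; black king on h8.
In check: yes, from the white queen on h7.
King squares — g7: attacked by Qh7; h7: available; g8: attacked by Qh7.
Legal moves for Black: Kxh7, Rxh7.
Black is in check but has 2 legal moves → neither.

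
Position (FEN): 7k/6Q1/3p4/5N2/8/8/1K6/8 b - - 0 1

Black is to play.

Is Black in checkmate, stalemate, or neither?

Black to move; black king on h8.
In check: yes, from the white queen on g7.
King squares — g7: attacked by Nf5; h7: attacked by Qg7; g8: attacked by Qg7.
Legal moves for Black: none.
In check with no legal moves → checkmate.

checkmate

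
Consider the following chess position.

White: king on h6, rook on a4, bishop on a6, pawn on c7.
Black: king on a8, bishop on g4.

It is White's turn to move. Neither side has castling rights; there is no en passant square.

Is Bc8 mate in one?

yes

After Bc8: black king on a8; in check: yes, from the white rook on a4.
King squares — a7: attacked by Ra4; b7: attacked by Bc8; b8: attacked by Pc7.
Black has no legal moves → checkmate.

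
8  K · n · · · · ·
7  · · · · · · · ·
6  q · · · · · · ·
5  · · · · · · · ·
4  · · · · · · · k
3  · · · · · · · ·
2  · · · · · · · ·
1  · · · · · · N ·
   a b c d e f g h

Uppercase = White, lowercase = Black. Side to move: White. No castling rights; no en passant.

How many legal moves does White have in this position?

White to move; king on a8.
In check: yes, from the black queen on a6.
Legal moves: Kb8.
Count: 1.

1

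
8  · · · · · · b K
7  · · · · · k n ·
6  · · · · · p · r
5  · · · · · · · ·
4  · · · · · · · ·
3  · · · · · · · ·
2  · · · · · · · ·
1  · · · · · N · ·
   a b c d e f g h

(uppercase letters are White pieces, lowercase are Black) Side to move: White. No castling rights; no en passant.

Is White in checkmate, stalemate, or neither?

checkmate

White to move; white king on h8.
In check: yes, from the black rook on h6.
King squares — g7: attacked by Kf7; h7: attacked by Rh6; g8: attacked by Kf7.
Legal moves for White: none.
In check with no legal moves → checkmate.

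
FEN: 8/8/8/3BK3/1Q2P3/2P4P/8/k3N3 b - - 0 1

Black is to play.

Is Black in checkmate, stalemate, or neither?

Black to move; black king on a1.
In check: no.
King squares — b1: attacked by Qb4; a2: attacked by Bd5; b2: attacked by Qb4.
Legal moves for Black: none.
Not in check and no legal moves → stalemate.

stalemate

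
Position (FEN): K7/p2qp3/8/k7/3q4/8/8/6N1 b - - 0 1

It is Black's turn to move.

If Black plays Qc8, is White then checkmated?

After Qc8: white king on a8; in check: yes, from the black queen on c8.
King squares — a7: attacked by Qd4; b7: attacked by Qc8; b8: attacked by Qc8.
White has no legal moves → checkmate.

yes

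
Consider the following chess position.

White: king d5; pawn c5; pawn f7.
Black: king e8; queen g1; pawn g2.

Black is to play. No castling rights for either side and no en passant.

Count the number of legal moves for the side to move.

Black to move; king on e8.
In check: yes, from the white pawn on f7.
Legal moves: Kf8, Kd8, Kxf7, Ke7, Kd7.
Count: 5.

5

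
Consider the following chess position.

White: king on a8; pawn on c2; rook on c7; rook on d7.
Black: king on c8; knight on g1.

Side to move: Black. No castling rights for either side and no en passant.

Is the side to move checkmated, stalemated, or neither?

checkmate

Black to move; black king on c8.
In check: yes, from the white rook on c7.
King squares — b7: attacked by Rc7; c7: attacked by Rd7; d7: attacked by Rc7; b8: attacked by Ka8; d8: attacked by Rd7.
Legal moves for Black: none.
In check with no legal moves → checkmate.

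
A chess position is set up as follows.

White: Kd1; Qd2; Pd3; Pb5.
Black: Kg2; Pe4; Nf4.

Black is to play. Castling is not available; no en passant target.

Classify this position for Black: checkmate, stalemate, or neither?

neither

Black to move; black king on g2.
In check: yes, from the white queen on d2.
Legal moves for Black: Kh3, Kg3, Kf3, Kh1, Kg1, Kf1, Ne2.
Black is in check but has 7 legal moves → neither.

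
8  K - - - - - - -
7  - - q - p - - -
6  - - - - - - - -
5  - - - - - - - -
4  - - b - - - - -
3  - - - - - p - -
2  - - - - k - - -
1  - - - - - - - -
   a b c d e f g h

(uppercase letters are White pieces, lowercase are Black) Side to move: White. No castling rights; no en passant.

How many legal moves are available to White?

White to move; king on a8.
In check: no.
Legal moves: none.
Count: 0.

0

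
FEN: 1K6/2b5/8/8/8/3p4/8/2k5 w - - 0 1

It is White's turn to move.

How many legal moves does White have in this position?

5

White to move; king on b8.
In check: yes, from the black bishop on c7.
Legal moves: Kc8, Ka8, Kxc7, Kb7, Ka7.
Count: 5.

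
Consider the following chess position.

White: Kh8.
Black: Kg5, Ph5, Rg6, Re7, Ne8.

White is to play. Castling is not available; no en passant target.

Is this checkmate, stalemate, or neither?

stalemate

White to move; white king on h8.
In check: no.
King squares — g7: attacked by Rg6; h7: attacked by Re7; g8: attacked by Rg6.
Legal moves for White: none.
Not in check and no legal moves → stalemate.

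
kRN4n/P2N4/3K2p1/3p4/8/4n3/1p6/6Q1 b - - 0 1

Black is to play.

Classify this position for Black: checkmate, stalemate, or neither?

checkmate

Black to move; black king on a8.
In check: yes, from the white rook on b8.
King squares — a7: attacked by Nc8; b7: attacked by Rb8; b8: attacked by Pa7.
Legal moves for Black: none.
In check with no legal moves → checkmate.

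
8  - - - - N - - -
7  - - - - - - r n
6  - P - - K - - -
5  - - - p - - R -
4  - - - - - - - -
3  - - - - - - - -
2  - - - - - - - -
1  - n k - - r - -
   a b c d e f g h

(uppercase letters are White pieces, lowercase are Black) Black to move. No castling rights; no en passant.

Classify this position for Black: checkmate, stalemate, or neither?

Black to move; black king on c1.
In check: no.
Legal moves for Black include: Nf8+, Nf6, Nxg5+, Rg8, Rgf7, Re7+, Rd7, Rc7, Rb7, Ra7, Rg6+, Rxg5, Rf8, Rff7, Rf6+, Rf5, Rf4, Rf3, ... (list truncated; more exist).
Black has legal moves and is not in check → neither.

neither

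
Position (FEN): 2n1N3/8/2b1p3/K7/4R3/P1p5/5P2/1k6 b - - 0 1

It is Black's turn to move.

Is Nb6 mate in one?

After Nb6: white king on a5; in check: no.
White is not in check, so this cannot be checkmate.

no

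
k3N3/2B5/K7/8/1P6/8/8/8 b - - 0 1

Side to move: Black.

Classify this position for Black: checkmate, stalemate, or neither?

stalemate

Black to move; black king on a8.
In check: no.
King squares — a7: attacked by Ka6; b7: attacked by Ka6; b8: attacked by Bc7.
Legal moves for Black: none.
Not in check and no legal moves → stalemate.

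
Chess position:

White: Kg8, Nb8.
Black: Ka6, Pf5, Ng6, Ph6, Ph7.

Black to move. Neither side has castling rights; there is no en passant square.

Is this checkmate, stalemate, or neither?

neither

Black to move; black king on a6.
In check: yes, from the white knight on b8.
Legal moves for Black: Kb7, Ka7, Kb6, Kb5, Ka5.
Black is in check but has 5 legal moves → neither.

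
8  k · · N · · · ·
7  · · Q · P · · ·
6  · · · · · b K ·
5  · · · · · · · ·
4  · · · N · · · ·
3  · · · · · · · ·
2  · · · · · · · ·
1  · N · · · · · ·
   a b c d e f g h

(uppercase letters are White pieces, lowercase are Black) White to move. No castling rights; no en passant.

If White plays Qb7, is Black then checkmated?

yes

After Qb7: black king on a8; in check: yes, from the white queen on b7.
King squares — a7: attacked by Qb7; b7: attacked by Nd8; b8: attacked by Qb7.
Black has no legal moves → checkmate.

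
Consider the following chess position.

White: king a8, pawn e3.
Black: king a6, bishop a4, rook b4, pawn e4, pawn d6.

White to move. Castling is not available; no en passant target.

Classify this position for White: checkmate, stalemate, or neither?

stalemate

White to move; white king on a8.
In check: no.
King squares — a7: attacked by Ka6; b7: attacked by Rb4; b8: attacked by Rb4.
Legal moves for White: none.
Not in check and no legal moves → stalemate.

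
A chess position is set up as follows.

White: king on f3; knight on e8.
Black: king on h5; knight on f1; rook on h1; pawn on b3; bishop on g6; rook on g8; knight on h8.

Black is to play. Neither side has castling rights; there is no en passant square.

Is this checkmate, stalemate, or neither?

Black to move; black king on h5.
In check: no.
Legal moves for Black include: Nf7, Rf8+, Rxe8, Rg7, Bxe8, Bh7, Bf7, Bf5, Be4+, Bd3, Bc2, Bb1, Kh6, Kg5, Kh4, Rh4, Rh3+, Rh2, ... (list truncated; more exist).
Black has legal moves and is not in check → neither.

neither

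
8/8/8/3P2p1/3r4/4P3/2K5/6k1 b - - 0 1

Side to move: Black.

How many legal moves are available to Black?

17

Black to move; king on g1.
In check: no.
Legal moves: Rxd5, Rh4, Rg4, Rf4, Re4, Rc4+, Rb4, Ra4, Rd3, Rd2+, Rd1, Kh2, Kg2, Kf2, Kh1, Kf1, g4.
Count: 17.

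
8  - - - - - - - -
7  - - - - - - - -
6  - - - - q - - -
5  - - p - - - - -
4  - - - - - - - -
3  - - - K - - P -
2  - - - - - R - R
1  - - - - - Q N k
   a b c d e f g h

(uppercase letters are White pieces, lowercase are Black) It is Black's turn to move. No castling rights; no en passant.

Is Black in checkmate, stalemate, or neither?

Black to move; black king on h1.
In check: yes, from the white rook on h2.
King squares — g1: attacked by Qf1; g2: attacked by Qf1; h2: attacked by Rf2.
Legal moves for Black: none.
In check with no legal moves → checkmate.

checkmate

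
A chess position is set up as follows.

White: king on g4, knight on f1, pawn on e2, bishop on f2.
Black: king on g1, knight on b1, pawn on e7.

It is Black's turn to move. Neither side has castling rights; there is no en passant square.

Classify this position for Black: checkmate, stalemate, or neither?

neither

Black to move; black king on g1.
In check: yes, from the white bishop on f2.
Legal moves for Black: Kg2, Kxf2, Kh1, Kxf1.
Black is in check but has 4 legal moves → neither.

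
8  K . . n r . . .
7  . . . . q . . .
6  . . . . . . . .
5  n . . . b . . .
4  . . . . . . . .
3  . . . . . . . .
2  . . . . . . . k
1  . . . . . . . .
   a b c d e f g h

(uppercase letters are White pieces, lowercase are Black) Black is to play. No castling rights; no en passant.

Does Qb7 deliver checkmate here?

yes

After Qb7: white king on a8; in check: yes, from the black queen on b7.
King squares — a7: attacked by Qb7; b7: attacked by Na5; b8: attacked by Be5.
White has no legal moves → checkmate.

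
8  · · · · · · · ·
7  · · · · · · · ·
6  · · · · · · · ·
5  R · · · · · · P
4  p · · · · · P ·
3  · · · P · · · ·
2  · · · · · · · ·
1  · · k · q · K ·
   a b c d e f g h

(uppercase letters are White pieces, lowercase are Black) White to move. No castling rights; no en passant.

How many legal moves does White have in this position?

2

White to move; king on g1.
In check: yes, from the black queen on e1.
Legal moves: Kh2, Kg2.
Count: 2.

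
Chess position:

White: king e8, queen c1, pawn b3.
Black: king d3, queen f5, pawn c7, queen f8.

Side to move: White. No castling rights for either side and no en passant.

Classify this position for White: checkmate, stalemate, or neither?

checkmate

White to move; white king on e8.
In check: yes, from the black queen on f8.
King squares — d7: attacked by Qf5; e7: attacked by Qf8; f7: attacked by Qf5; d8: attacked by Qf8; f8: attacked by Qf5.
Legal moves for White: none.
In check with no legal moves → checkmate.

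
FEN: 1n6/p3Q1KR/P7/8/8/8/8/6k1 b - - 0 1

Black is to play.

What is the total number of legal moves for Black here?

6

Black to move; king on g1.
In check: no.
Legal moves: Nd7, Nc6, Nxa6, Kg2, Kf2, Kf1.
Count: 6.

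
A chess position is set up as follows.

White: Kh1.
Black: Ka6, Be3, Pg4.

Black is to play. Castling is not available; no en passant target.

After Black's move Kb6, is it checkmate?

After Kb6: white king on h1; in check: no.
White is not in check, so this cannot be checkmate.

no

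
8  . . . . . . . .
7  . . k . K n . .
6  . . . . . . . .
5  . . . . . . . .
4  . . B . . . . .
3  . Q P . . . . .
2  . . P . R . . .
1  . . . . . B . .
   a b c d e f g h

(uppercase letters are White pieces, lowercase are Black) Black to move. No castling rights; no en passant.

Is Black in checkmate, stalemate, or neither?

neither

Black to move; black king on c7.
In check: no.
Legal moves for Black: Nh8, Nd8, Nh6, Nd6, Ng5, Ne5, Kc8, Kc6.
Black has 8 legal moves and is not in check → neither.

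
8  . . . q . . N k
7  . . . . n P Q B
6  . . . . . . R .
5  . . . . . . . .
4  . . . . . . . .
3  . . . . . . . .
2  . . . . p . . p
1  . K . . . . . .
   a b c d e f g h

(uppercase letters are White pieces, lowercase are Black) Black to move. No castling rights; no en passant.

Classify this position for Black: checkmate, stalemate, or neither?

checkmate

Black to move; black king on h8.
In check: yes, from the white queen on g7.
King squares — g7: attacked by Rg6; h7: attacked by Qg7; g8: attacked by Pf7.
Legal moves for Black: none.
In check with no legal moves → checkmate.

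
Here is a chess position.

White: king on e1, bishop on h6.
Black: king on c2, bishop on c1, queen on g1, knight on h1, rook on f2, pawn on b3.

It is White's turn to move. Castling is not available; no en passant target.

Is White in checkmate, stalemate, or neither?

White to move; white king on e1.
In check: yes, from the black queen on g1.
King squares — d1: attacked by Qg1; f1: attacked by Qg1; d2: attacked by Bc1; e2: attacked by Rf2; f2: attacked by Qg1.
Legal moves for White: none.
In check with no legal moves → checkmate.

checkmate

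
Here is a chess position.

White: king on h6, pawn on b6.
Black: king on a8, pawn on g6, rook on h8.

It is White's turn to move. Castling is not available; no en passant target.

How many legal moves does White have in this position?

3

White to move; king on h6.
In check: yes, from the black rook on h8.
Legal moves: Kg7, Kxg6, Kg5.
Count: 3.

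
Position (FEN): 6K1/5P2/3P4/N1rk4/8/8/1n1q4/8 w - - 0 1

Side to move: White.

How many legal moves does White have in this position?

White to move; king on g8.
In check: no.
Legal moves: Kh8, Kf8, Kh7, Kg7, Nb7, Nc6, Nc4, Nb3, f8=Q, f8=R, f8=B, f8=N, d7.
Count: 13.

13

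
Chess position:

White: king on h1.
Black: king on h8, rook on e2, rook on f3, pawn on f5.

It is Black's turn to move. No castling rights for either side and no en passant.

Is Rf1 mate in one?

After Rf1: white king on h1; in check: yes, from the black rook on f1.
King squares — g1: attacked by Rf1; g2: attacked by Re2; h2: attacked by Re2.
White has no legal moves → checkmate.

yes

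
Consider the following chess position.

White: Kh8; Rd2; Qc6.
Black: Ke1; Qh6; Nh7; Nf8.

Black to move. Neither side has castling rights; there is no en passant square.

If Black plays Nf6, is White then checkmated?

After Nf6: white king on h8; in check: yes, from the black queen on h6.
King squares — g7: attacked by Qh6; h7: attacked by Nf6; g8: attacked by Nf6.
White has no legal moves → checkmate.

yes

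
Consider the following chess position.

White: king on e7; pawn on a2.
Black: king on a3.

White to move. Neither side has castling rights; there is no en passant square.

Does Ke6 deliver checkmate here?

After Ke6: black king on a3; in check: no.
Black is not in check, so this cannot be checkmate.

no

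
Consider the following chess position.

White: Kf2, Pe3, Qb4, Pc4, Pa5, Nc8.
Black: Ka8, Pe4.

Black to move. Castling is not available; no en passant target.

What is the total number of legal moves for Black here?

Black to move; king on a8.
In check: no.
Legal moves: none.
Count: 0.

0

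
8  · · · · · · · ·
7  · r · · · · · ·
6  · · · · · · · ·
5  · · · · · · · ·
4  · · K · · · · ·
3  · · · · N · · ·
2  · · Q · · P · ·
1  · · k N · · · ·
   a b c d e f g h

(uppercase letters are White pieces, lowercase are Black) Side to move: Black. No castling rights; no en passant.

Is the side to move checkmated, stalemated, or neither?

Black to move; black king on c1.
In check: yes, from the white queen on c2.
King squares — b1: attacked by Qc2; d1: attacked by Qc2; b2: attacked by Nd1; c2: attacked by Ne3; d2: attacked by Qc2.
Legal moves for Black: none.
In check with no legal moves → checkmate.

checkmate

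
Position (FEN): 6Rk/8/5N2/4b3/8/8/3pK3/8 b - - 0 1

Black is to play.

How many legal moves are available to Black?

0

Black to move; king on h8.
In check: yes, from the white rook on g8.
Legal moves: none.
Count: 0.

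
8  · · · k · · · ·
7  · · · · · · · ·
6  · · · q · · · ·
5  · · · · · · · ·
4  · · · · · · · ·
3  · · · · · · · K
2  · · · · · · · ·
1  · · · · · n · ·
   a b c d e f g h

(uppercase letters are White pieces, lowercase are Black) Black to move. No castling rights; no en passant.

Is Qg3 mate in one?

After Qg3: white king on h3; in check: yes, from the black queen on g3.
King squares — g2: attacked by Qg3; h2: attacked by Nf1; g3: attacked by Nf1; g4: attacked by Qg3; h4: attacked by Qg3.
White has no legal moves → checkmate.

yes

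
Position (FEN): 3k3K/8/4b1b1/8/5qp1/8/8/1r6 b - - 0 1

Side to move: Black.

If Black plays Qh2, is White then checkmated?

After Qh2: white king on h8; in check: yes, from the black queen on h2.
White has 1 legal reply: Kg7.
In check but a legal move exists → not checkmate.

no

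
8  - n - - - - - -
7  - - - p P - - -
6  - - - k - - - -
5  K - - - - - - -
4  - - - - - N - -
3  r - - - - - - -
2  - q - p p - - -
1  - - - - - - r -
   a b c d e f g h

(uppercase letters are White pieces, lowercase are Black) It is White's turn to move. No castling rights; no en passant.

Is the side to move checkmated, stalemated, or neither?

checkmate

White to move; white king on a5.
In check: yes, from the black rook on a3.
King squares — a4: attacked by Ra3; b4: attacked by Qb2; b5: attacked by Qb2; a6: attacked by Ra3; b6: attacked by Qb2.
Legal moves for White: none.
In check with no legal moves → checkmate.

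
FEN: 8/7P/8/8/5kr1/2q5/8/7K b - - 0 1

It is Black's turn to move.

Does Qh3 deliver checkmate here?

yes

After Qh3: white king on h1; in check: yes, from the black queen on h3.
King squares — g1: attacked by Rg4; g2: attacked by Qh3; h2: attacked by Qh3.
White has no legal moves → checkmate.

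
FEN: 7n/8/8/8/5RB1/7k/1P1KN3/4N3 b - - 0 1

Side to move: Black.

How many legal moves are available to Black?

Black to move; king on h3.
In check: yes, from the white bishop on g4.
Legal moves: Kh4, Kh2.
Count: 2.

2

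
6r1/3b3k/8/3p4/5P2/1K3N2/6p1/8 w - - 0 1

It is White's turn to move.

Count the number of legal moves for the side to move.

15

White to move; king on b3.
In check: no.
Legal moves: Ng5+, Ne5, Nh4, Nd4, Nh2, Nd2, Ng1, Ne1, Kb4, Kc3, Ka3, Kc2, Kb2, Ka2, f5.
Count: 15.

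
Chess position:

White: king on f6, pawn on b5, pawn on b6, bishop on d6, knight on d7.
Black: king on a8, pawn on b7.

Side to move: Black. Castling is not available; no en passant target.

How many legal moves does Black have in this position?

0

Black to move; king on a8.
In check: no.
Legal moves: none.
Count: 0.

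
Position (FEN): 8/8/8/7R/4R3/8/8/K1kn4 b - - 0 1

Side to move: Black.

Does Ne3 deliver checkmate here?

After Ne3: white king on a1; in check: no.
White is not in check, so this cannot be checkmate.

no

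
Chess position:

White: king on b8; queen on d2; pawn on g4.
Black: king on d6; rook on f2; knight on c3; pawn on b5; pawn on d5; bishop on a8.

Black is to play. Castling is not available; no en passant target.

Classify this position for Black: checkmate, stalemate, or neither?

neither

Black to move; black king on d6.
In check: no.
Legal moves for Black include: Bb7, Bc6, Ke7, Kd7, Ke6, Kc6, Ke5, Kc5, Ne4, Na4, Ne2, Na2, Nd1, Nb1, Rf8+, Rf7, Rf6, Rf5, ... (list truncated; more exist).
Black has legal moves and is not in check → neither.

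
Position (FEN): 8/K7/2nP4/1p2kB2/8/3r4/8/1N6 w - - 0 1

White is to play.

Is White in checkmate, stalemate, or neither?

White to move; white king on a7.
In check: yes, from the black knight on c6.
Legal moves for White: Ka8, Kb7, Kb6, Ka6.
White is in check but has 4 legal moves → neither.

neither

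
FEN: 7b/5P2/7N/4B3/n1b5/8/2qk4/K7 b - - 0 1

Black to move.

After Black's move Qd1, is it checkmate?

yes

After Qd1: white king on a1; in check: yes, from the black queen on d1.
King squares — b1: attacked by Qd1; a2: attacked by Bc4; b2: attacked by Na4.
White has no legal moves → checkmate.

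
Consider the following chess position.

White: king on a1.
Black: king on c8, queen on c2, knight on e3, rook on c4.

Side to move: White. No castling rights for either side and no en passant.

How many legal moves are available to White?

0

White to move; king on a1.
In check: no.
Legal moves: none.
Count: 0.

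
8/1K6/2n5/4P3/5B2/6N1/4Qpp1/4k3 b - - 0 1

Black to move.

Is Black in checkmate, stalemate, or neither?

checkmate

Black to move; black king on e1.
In check: yes, from the white queen on e2.
King squares — d1: attacked by Qe2; f1: attacked by Qe2; d2: attacked by Qe2; e2: attacked by Ng3; f2: own pawn.
Legal moves for Black: none.
In check with no legal moves → checkmate.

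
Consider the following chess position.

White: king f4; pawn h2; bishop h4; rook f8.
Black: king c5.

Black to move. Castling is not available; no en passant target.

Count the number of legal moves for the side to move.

8

Black to move; king on c5.
In check: no.
Legal moves: Kd6, Kc6, Kb6, Kd5, Kb5, Kd4, Kc4, Kb4.
Count: 8.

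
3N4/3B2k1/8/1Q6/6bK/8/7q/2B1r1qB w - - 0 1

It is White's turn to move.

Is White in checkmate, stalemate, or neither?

neither

White to move; white king on h4.
In check: yes, from the black queen on h2.
King squares — g3: attacked by Qg1; h3: attacked by Qh2; g4: attacked by Qg1; g5: available; h5: attacked by Qh2.
Legal moves for White: Kg5.
White is in check but has 1 legal move → neither.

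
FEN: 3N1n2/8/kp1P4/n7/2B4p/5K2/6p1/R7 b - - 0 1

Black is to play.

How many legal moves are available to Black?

Black to move; king on a6.
In check: yes, from the white bishop on c4.
Legal moves: Ka7, b5.
Count: 2.

2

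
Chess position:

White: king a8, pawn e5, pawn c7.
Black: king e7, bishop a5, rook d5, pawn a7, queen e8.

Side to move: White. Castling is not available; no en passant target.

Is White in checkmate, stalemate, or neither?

White to move; white king on a8.
In check: yes, from the black queen on e8.
Legal moves for White: Kb7, Kxa7, c8=Q, c8=R, c8=B, c8=N+.
White is in check but has 6 legal moves → neither.

neither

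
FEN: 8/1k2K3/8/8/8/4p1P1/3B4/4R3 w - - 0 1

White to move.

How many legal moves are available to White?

White to move; king on e7.
In check: no.
Legal moves: Kf8, Ke8, Kd8, Kf7, Kd7, Kf6, Ke6, Kd6, Ba5, Bb4, Bxe3, Bc3, Bc1, Rxe3, Re2, Rh1, Rg1, Rf1, Rd1, Rc1, Rb1+, Ra1, g4.
Count: 23.

23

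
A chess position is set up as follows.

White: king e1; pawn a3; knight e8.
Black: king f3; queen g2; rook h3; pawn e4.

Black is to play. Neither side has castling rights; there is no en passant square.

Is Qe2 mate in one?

yes

After Qe2: white king on e1; in check: yes, from the black queen on e2.
King squares — d1: attacked by Qe2; f1: attacked by Qe2; d2: attacked by Qe2; e2: attacked by Kf3; f2: attacked by Qe2.
White has no legal moves → checkmate.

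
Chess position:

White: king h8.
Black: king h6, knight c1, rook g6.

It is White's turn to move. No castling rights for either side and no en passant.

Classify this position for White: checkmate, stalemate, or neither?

stalemate

White to move; white king on h8.
In check: no.
King squares — g7: attacked by Rg6; h7: attacked by Kh6; g8: attacked by Rg6.
Legal moves for White: none.
Not in check and no legal moves → stalemate.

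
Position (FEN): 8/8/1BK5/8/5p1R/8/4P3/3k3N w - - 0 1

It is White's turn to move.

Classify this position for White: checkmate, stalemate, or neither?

White to move; white king on c6.
In check: no.
Legal moves for White include: Kd7, Kc7, Kb7, Kd6, Kd5, Kc5, Kb5, Bd8, Bc7, Ba7, Bc5, Ba5, Bd4, Be3, Bf2, Bg1, Rh8, Rh7, ... (list truncated; more exist).
White has legal moves and is not in check → neither.

neither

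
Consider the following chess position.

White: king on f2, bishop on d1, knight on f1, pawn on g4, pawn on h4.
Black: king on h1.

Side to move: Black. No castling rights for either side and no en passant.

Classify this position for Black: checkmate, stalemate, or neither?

Black to move; black king on h1.
In check: no.
King squares — g1: attacked by Kf2; g2: attacked by Kf2; h2: attacked by Nf1.
Legal moves for Black: none.
Not in check and no legal moves → stalemate.

stalemate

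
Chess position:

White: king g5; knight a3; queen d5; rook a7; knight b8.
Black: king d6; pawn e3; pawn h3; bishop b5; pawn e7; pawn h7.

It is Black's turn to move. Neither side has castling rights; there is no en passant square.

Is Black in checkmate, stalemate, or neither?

neither

Black to move; black king on d6.
In check: yes, from the white queen on d5.
Legal moves for Black: Kxd5.
Black is in check but has 1 legal move → neither.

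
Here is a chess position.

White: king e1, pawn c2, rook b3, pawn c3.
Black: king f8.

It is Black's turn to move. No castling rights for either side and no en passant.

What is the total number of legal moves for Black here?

5

Black to move; king on f8.
In check: no.
Legal moves: Kg8, Ke8, Kg7, Kf7, Ke7.
Count: 5.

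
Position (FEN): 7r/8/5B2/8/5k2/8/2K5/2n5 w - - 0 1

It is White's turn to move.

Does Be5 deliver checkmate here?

After Be5: black king on f4; in check: yes, from the white bishop on e5.
Black has 7 legal replies: Kg5, Kf5, Kxe5, Kg4, Ke4, Kf3, Ke3.
In check but a legal move exists → not checkmate.

no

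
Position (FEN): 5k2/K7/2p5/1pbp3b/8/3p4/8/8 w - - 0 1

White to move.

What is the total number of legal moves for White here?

White to move; king on a7.
In check: yes, from the black bishop on c5.
Legal moves: Kb8, Ka8, Kb7, Ka6.
Count: 4.

4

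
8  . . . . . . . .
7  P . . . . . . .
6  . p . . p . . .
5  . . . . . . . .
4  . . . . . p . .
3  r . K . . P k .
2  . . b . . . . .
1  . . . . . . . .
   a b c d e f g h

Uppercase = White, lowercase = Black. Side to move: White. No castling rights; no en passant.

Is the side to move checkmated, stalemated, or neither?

neither

White to move; white king on c3.
In check: yes, from the black rook on a3.
King squares — b2: available; c2: available; d2: available; b3: attacked by Bc2; d3: attacked by Bc2; b4: available; c4: available; d4: available.
Legal moves for White: Kd4, Kc4, Kb4, Kd2, Kxc2, Kb2.
White is in check but has 6 legal moves → neither.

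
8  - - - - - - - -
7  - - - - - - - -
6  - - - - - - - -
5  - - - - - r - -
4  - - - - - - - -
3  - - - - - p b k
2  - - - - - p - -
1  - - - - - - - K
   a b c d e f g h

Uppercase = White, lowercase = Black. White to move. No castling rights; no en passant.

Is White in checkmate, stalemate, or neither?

stalemate

White to move; white king on h1.
In check: no.
King squares — g1: attacked by Pf2; g2: attacked by Pf3; h2: attacked by Bg3.
Legal moves for White: none.
Not in check and no legal moves → stalemate.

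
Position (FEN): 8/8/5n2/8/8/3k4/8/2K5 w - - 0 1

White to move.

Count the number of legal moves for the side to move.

3

White to move; king on c1.
In check: no.
Legal moves: Kb2, Kd1, Kb1.
Count: 3.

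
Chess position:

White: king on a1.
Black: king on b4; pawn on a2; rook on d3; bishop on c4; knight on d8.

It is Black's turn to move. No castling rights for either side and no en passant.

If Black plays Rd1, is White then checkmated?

After Rd1: white king on a1; in check: yes, from the black rook on d1.
White has 1 legal reply: Kb2.
In check but a legal move exists → not checkmate.

no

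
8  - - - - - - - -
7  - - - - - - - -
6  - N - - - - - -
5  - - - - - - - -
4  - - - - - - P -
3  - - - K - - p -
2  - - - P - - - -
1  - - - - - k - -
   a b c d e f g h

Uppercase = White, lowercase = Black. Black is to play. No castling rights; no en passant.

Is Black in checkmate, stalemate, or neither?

neither

Black to move; black king on f1.
In check: no.
Legal moves for Black: Kg2, Kf2, Kg1, Ke1, g2.
Black has 5 legal moves and is not in check → neither.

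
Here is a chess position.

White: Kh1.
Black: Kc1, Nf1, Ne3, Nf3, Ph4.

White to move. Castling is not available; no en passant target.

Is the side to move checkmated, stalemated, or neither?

stalemate

White to move; white king on h1.
In check: no.
King squares — g1: attacked by Nf3; g2: attacked by Ne3; h2: attacked by Nf1.
Legal moves for White: none.
Not in check and no legal moves → stalemate.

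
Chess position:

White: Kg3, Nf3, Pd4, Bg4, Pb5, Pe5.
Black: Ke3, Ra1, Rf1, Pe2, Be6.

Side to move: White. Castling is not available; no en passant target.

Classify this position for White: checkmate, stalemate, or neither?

neither

White to move; white king on g3.
In check: no.
Legal moves for White: Bxe6, Bh5, Bf5, Bh3, Kh4, Kh3, Kh2, Kg2, Ng5, Nh4, Nh2, Nd2, Ng1, Ne1, b6, d5.
White has 16 legal moves and is not in check → neither.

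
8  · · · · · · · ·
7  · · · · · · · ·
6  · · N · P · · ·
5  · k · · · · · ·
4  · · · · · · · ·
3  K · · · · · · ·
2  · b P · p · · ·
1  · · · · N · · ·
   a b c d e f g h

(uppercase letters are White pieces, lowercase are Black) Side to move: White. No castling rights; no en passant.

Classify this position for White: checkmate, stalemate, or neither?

White to move; white king on a3.
In check: yes, from the black bishop on b2.
Legal moves for White: Kb3, Kxb2, Ka2.
White is in check but has 3 legal moves → neither.

neither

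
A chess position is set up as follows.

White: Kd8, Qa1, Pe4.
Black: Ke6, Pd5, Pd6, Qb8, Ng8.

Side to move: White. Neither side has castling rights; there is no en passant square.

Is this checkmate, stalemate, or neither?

White to move; white king on d8.
In check: yes, from the black queen on b8.
King squares — c7: attacked by Qb8; d7: attacked by Ke6; e7: attacked by Ke6; c8: attacked by Qb8; e8: attacked by Qb8.
Legal moves for White: none.
In check with no legal moves → checkmate.

checkmate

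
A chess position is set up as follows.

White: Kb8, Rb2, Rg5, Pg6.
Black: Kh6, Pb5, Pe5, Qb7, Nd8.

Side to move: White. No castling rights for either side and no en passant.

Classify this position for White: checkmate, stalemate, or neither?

White to move; white king on b8.
In check: yes, from the black queen on b7.
King squares — a7: attacked by Qb7; b7: attacked by Nd8; c7: attacked by Qb7; a8: attacked by Qb7; c8: attacked by Qb7.
Legal moves for White: none.
In check with no legal moves → checkmate.

checkmate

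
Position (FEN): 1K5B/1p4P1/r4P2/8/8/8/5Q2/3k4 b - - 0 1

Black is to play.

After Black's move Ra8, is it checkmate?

After Ra8: white king on b8; in check: yes, from the black rook on a8.
White has 3 legal replies: Kxa8, Kc7, Kxb7.
In check but a legal move exists → not checkmate.

no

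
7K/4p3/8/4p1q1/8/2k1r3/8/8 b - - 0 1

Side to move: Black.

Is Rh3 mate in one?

yes

After Rh3: white king on h8; in check: yes, from the black rook on h3.
King squares — g7: attacked by Qg5; h7: attacked by Rh3; g8: attacked by Qg5.
White has no legal moves → checkmate.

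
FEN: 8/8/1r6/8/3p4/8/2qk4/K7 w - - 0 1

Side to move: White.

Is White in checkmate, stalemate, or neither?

stalemate

White to move; white king on a1.
In check: no.
King squares — b1: attacked by Qc2; a2: attacked by Qc2; b2: attacked by Qc2.
Legal moves for White: none.
Not in check and no legal moves → stalemate.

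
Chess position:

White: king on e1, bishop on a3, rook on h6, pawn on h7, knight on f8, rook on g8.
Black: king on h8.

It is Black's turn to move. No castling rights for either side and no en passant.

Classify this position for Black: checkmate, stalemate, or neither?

Black to move; black king on h8.
In check: yes, from the white rook on g8.
King squares — g7: attacked by Rg8; h7: attacked by Rh6; g8: attacked by Ph7.
Legal moves for Black: none.
In check with no legal moves → checkmate.

checkmate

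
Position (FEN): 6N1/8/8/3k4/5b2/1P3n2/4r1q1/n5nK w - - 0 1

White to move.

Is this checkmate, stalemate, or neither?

White to move; white king on h1.
In check: yes, from the black queen on g2.
King squares — g1: attacked by Qg2; g2: attacked by Re2; h2: attacked by Qg2.
Legal moves for White: none.
In check with no legal moves → checkmate.

checkmate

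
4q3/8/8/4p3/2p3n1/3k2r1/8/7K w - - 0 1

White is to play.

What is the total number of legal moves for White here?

White to move; king on h1.
In check: no.
Legal moves: none.
Count: 0.

0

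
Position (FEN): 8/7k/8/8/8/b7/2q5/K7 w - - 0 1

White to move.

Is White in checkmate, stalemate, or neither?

White to move; white king on a1.
In check: no.
King squares — b1: attacked by Qc2; a2: attacked by Qc2; b2: attacked by Qc2.
Legal moves for White: none.
Not in check and no legal moves → stalemate.

stalemate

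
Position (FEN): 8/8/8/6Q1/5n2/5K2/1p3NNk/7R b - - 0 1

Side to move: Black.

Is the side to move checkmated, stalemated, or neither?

Black to move; black king on h2.
In check: yes, from the white rook on h1.
King squares — g1: attacked by Rh1; h1: attacked by Nf2; g2: attacked by Kf3; g3: attacked by Kf3; h3: attacked by Rh1.
Legal moves for Black: none.
In check with no legal moves → checkmate.

checkmate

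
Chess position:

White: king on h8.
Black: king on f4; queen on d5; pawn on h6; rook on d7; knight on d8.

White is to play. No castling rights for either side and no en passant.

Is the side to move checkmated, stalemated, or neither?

White to move; white king on h8.
In check: no.
King squares — g7: attacked by Rd7; h7: attacked by Rd7; g8: attacked by Qd5.
Legal moves for White: none.
Not in check and no legal moves → stalemate.

stalemate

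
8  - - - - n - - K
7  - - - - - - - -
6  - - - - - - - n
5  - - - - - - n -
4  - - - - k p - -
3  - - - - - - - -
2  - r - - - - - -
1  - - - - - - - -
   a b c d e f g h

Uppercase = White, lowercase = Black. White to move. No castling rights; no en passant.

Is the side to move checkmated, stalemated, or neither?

White to move; white king on h8.
In check: no.
King squares — g7: attacked by Ne8; h7: attacked by Ng5; g8: attacked by Nh6.
Legal moves for White: none.
Not in check and no legal moves → stalemate.

stalemate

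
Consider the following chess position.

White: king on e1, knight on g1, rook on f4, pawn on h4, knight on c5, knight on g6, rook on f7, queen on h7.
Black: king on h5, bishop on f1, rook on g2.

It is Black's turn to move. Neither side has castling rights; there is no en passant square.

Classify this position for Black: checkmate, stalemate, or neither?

checkmate

Black to move; black king on h5.
In check: yes, from the white queen on h7.
King squares — g4: attacked by Rf4; h4: attacked by Rf4; g5: attacked by Ph4; g6: attacked by Qh7; h6: attacked by Qh7.
Legal moves for Black: none.
In check with no legal moves → checkmate.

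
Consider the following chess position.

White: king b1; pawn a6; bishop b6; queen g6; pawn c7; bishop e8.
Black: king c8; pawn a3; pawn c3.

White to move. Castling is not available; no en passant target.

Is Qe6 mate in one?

yes

After Qe6: black king on c8; in check: yes, from the white queen on e6.
King squares — b7: attacked by Pa6; c7: attacked by Bb6; d7: attacked by Qe6; b8: attacked by Pc7; d8: attacked by Pc7.
Black has no legal moves → checkmate.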